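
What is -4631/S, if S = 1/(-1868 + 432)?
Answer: 6650116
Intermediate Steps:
S = -1/1436 (S = 1/(-1436) = -1/1436 ≈ -0.00069638)
-4631/S = -4631/(-1/1436) = -4631*(-1436) = 6650116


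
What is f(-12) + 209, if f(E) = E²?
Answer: 353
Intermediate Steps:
f(-12) + 209 = (-12)² + 209 = 144 + 209 = 353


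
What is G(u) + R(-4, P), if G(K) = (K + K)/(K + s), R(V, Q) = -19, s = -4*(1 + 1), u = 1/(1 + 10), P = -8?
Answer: -1655/87 ≈ -19.023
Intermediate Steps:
u = 1/11 ≈ 0.090909
s = -8 (s = -4*2 = -8)
G(K) = 2*K/(-8 + K) (G(K) = (K + K)/(K - 8) = (2*K)/(-8 + K) = 2*K/(-8 + K))
G(u) + R(-4, P) = 2*(1/11)/(-8 + 1/11) - 19 = 2*(1/11)/(-87/11) - 19 = 2*(1/11)*(-11/87) - 19 = -2/87 - 19 = -1655/87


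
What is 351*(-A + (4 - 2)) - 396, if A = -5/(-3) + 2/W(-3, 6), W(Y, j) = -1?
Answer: 423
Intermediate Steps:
A = -1/3 (A = -5/(-3) + 2/(-1) = -5*(-1/3) + 2*(-1) = 5/3 - 2 = -1/3 ≈ -0.33333)
351*(-A + (4 - 2)) - 396 = 351*(-1*(-1/3) + (4 - 2)) - 396 = 351*(1/3 + 2) - 396 = 351*(7/3) - 396 = 819 - 396 = 423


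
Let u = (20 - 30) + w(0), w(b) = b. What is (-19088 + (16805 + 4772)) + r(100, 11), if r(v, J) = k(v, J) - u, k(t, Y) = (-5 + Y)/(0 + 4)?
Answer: 5001/2 ≈ 2500.5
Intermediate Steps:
k(t, Y) = -5/4 + Y/4 (k(t, Y) = (-5 + Y)/4 = (-5 + Y)*(¼) = -5/4 + Y/4)
u = -10 (u = (20 - 30) + 0 = -10 + 0 = -10)
r(v, J) = 35/4 + J/4 (r(v, J) = (-5/4 + J/4) - 1*(-10) = (-5/4 + J/4) + 10 = 35/4 + J/4)
(-19088 + (16805 + 4772)) + r(100, 11) = (-19088 + (16805 + 4772)) + (35/4 + (¼)*11) = (-19088 + 21577) + (35/4 + 11/4) = 2489 + 23/2 = 5001/2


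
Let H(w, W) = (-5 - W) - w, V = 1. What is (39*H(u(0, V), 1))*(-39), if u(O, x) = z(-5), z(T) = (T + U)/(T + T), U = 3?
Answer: 47151/5 ≈ 9430.2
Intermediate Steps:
z(T) = (3 + T)/(2*T) (z(T) = (T + 3)/(T + T) = (3 + T)/((2*T)) = (3 + T)*(1/(2*T)) = (3 + T)/(2*T))
u(O, x) = 1/5 (u(O, x) = (1/2)*(3 - 5)/(-5) = (1/2)*(-1/5)*(-2) = 1/5)
H(w, W) = -5 - W - w
(39*H(u(0, V), 1))*(-39) = (39*(-5 - 1*1 - 1*1/5))*(-39) = (39*(-5 - 1 - 1/5))*(-39) = (39*(-31/5))*(-39) = -1209/5*(-39) = 47151/5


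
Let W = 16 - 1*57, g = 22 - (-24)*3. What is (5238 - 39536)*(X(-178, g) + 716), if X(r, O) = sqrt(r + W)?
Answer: -24557368 - 34298*I*sqrt(219) ≈ -2.4557e+7 - 5.0756e+5*I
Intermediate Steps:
g = 94 (g = 22 - 1*(-72) = 22 + 72 = 94)
W = -41 (W = 16 - 57 = -41)
X(r, O) = sqrt(-41 + r) (X(r, O) = sqrt(r - 41) = sqrt(-41 + r))
(5238 - 39536)*(X(-178, g) + 716) = (5238 - 39536)*(sqrt(-41 - 178) + 716) = -34298*(sqrt(-219) + 716) = -34298*(I*sqrt(219) + 716) = -34298*(716 + I*sqrt(219)) = -24557368 - 34298*I*sqrt(219)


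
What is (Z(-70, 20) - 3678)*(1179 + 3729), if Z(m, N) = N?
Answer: -17953464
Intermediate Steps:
(Z(-70, 20) - 3678)*(1179 + 3729) = (20 - 3678)*(1179 + 3729) = -3658*4908 = -17953464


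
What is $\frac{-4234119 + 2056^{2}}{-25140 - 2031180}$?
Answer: $\frac{6983}{2056320} \approx 0.0033959$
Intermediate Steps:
$\frac{-4234119 + 2056^{2}}{-25140 - 2031180} = \frac{-4234119 + 4227136}{-2056320} = \left(-6983\right) \left(- \frac{1}{2056320}\right) = \frac{6983}{2056320}$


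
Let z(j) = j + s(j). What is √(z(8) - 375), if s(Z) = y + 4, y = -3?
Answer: I*√366 ≈ 19.131*I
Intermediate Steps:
s(Z) = 1 (s(Z) = -3 + 4 = 1)
z(j) = 1 + j (z(j) = j + 1 = 1 + j)
√(z(8) - 375) = √((1 + 8) - 375) = √(9 - 375) = √(-366) = I*√366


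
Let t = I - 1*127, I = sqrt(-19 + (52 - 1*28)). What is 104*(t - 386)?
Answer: -53352 + 104*sqrt(5) ≈ -53119.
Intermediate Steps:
I = sqrt(5) (I = sqrt(-19 + (52 - 28)) = sqrt(-19 + 24) = sqrt(5) ≈ 2.2361)
t = -127 + sqrt(5) (t = sqrt(5) - 1*127 = sqrt(5) - 127 = -127 + sqrt(5) ≈ -124.76)
104*(t - 386) = 104*((-127 + sqrt(5)) - 386) = 104*(-513 + sqrt(5)) = -53352 + 104*sqrt(5)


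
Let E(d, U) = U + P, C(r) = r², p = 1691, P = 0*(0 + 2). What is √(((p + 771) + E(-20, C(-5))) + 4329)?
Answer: 4*√426 ≈ 82.559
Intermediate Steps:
P = 0 (P = 0*2 = 0)
E(d, U) = U (E(d, U) = U + 0 = U)
√(((p + 771) + E(-20, C(-5))) + 4329) = √(((1691 + 771) + (-5)²) + 4329) = √((2462 + 25) + 4329) = √(2487 + 4329) = √6816 = 4*√426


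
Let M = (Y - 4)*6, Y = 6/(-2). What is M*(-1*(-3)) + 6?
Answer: -120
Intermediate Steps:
Y = -3 (Y = 6*(-½) = -3)
M = -42 (M = (-3 - 4)*6 = -7*6 = -42)
M*(-1*(-3)) + 6 = -(-42)*(-3) + 6 = -42*3 + 6 = -126 + 6 = -120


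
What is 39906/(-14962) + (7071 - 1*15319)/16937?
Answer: -399647249/126705697 ≈ -3.1541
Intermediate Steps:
39906/(-14962) + (7071 - 1*15319)/16937 = 39906*(-1/14962) + (7071 - 15319)*(1/16937) = -19953/7481 - 8248*1/16937 = -19953/7481 - 8248/16937 = -399647249/126705697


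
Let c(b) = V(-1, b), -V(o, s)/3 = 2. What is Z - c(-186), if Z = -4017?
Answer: -4011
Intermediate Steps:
V(o, s) = -6 (V(o, s) = -3*2 = -6)
c(b) = -6
Z - c(-186) = -4017 - 1*(-6) = -4017 + 6 = -4011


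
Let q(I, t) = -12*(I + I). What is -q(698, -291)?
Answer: 16752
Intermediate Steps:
q(I, t) = -24*I
-q(698, -291) = -(-24)*698 = -1*(-16752) = 16752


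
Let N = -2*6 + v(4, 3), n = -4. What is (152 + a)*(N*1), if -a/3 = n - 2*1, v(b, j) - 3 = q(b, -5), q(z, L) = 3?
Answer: -1020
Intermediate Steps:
v(b, j) = 6 (v(b, j) = 3 + 3 = 6)
N = -6 (N = -2*6 + 6 = -12 + 6 = -6)
a = 18 (a = -3*(-4 - 2*1) = -3*(-4 - 2) = -3*(-6) = 18)
(152 + a)*(N*1) = (152 + 18)*(-6*1) = 170*(-6) = -1020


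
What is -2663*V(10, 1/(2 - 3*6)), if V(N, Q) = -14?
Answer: 37282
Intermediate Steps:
-2663*V(10, 1/(2 - 3*6)) = -2663*(-14) = 37282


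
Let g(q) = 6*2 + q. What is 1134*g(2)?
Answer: 15876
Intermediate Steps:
g(q) = 12 + q
1134*g(2) = 1134*(12 + 2) = 1134*14 = 15876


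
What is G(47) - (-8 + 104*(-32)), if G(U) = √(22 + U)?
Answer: 3336 + √69 ≈ 3344.3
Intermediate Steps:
G(47) - (-8 + 104*(-32)) = √(22 + 47) - (-8 + 104*(-32)) = √69 - (-8 - 3328) = √69 - 1*(-3336) = √69 + 3336 = 3336 + √69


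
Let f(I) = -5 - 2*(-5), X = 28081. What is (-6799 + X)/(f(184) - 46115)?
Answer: -3547/7685 ≈ -0.46155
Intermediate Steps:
f(I) = 5 (f(I) = -5 + 10 = 5)
(-6799 + X)/(f(184) - 46115) = (-6799 + 28081)/(5 - 46115) = 21282/(-46110) = 21282*(-1/46110) = -3547/7685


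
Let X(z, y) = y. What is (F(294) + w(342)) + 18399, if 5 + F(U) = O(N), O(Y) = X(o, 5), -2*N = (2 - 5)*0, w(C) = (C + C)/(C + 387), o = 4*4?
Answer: 1490395/81 ≈ 18400.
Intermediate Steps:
o = 16
w(C) = 2*C/(387 + C) (w(C) = (2*C)/(387 + C) = 2*C/(387 + C))
N = 0 (N = -(2 - 5)*0/2 = -(-3)*0/2 = -½*0 = 0)
O(Y) = 5
F(U) = 0 (F(U) = -5 + 5 = 0)
(F(294) + w(342)) + 18399 = (0 + 2*342/(387 + 342)) + 18399 = (0 + 2*342/729) + 18399 = (0 + 2*342*(1/729)) + 18399 = (0 + 76/81) + 18399 = 76/81 + 18399 = 1490395/81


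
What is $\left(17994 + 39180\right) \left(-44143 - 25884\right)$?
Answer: $-4003723698$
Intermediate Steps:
$\left(17994 + 39180\right) \left(-44143 - 25884\right) = 57174 \left(-70027\right) = -4003723698$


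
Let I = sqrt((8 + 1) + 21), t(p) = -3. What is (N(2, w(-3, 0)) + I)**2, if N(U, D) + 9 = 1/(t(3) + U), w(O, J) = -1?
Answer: (-10 + sqrt(30))**2 ≈ 20.455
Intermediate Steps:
N(U, D) = -9 + 1/(-3 + U)
I = sqrt(30) (I = sqrt(9 + 21) = sqrt(30) ≈ 5.4772)
(N(2, w(-3, 0)) + I)**2 = ((28 - 9*2)/(-3 + 2) + sqrt(30))**2 = ((28 - 18)/(-1) + sqrt(30))**2 = (-1*10 + sqrt(30))**2 = (-10 + sqrt(30))**2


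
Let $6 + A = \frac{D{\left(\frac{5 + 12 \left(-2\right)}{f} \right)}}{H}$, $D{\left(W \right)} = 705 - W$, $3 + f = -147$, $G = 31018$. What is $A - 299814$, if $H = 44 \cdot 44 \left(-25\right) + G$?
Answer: $- \frac{781720791731}{2607300} \approx -2.9982 \cdot 10^{5}$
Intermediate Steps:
$f = -150$ ($f = -3 - 147 = -150$)
$H = -17382$ ($H = 44 \cdot 44 \left(-25\right) + 31018 = 1936 \left(-25\right) + 31018 = -48400 + 31018 = -17382$)
$A = - \frac{15749531}{2607300}$ ($A = -6 + \frac{705 - \frac{5 + 12 \left(-2\right)}{-150}}{-17382} = -6 + \left(705 - \left(5 - 24\right) \left(- \frac{1}{150}\right)\right) \left(- \frac{1}{17382}\right) = -6 + \left(705 - \left(-19\right) \left(- \frac{1}{150}\right)\right) \left(- \frac{1}{17382}\right) = -6 + \left(705 - \frac{19}{150}\right) \left(- \frac{1}{17382}\right) = -6 + \frac{105731}{150} \left(- \frac{1}{17382}\right) = -6 - \frac{105731}{2607300} = - \frac{15749531}{2607300} \approx -6.0406$)
$A - 299814 = - \frac{15749531}{2607300} - 299814 = - \frac{781720791731}{2607300}$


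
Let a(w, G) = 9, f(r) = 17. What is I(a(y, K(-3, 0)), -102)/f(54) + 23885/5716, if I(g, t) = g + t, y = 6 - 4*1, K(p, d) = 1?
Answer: -125543/97172 ≈ -1.2920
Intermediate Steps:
y = 2 (y = 6 - 4 = 2)
I(a(y, K(-3, 0)), -102)/f(54) + 23885/5716 = (9 - 102)/17 + 23885/5716 = -93*1/17 + 23885*(1/5716) = -93/17 + 23885/5716 = -125543/97172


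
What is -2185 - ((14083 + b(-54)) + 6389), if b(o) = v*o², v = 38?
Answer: -133465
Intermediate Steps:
b(o) = 38*o²
-2185 - ((14083 + b(-54)) + 6389) = -2185 - ((14083 + 38*(-54)²) + 6389) = -2185 - ((14083 + 38*2916) + 6389) = -2185 - ((14083 + 110808) + 6389) = -2185 - (124891 + 6389) = -2185 - 1*131280 = -2185 - 131280 = -133465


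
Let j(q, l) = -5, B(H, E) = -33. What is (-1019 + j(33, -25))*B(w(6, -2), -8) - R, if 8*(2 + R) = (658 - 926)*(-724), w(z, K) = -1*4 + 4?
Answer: 9540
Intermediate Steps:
w(z, K) = 0 (w(z, K) = -4 + 4 = 0)
R = 24252 (R = -2 + ((658 - 926)*(-724))/8 = -2 + (-268*(-724))/8 = -2 + (1/8)*194032 = -2 + 24254 = 24252)
(-1019 + j(33, -25))*B(w(6, -2), -8) - R = (-1019 - 5)*(-33) - 1*24252 = -1024*(-33) - 24252 = 33792 - 24252 = 9540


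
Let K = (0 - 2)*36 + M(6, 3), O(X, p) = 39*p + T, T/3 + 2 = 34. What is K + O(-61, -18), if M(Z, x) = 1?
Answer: -677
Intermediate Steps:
T = 96 (T = -6 + 3*34 = -6 + 102 = 96)
O(X, p) = 96 + 39*p (O(X, p) = 39*p + 96 = 96 + 39*p)
K = -71 (K = (0 - 2)*36 + 1 = -2*36 + 1 = -72 + 1 = -71)
K + O(-61, -18) = -71 + (96 + 39*(-18)) = -71 + (96 - 702) = -71 - 606 = -677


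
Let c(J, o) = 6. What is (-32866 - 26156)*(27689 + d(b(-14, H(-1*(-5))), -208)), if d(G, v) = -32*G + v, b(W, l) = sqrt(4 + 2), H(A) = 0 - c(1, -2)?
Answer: -1621983582 + 1888704*sqrt(6) ≈ -1.6174e+9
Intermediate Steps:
H(A) = -6 (H(A) = 0 - 1*6 = 0 - 6 = -6)
b(W, l) = sqrt(6)
d(G, v) = v - 32*G
(-32866 - 26156)*(27689 + d(b(-14, H(-1*(-5))), -208)) = (-32866 - 26156)*(27689 + (-208 - 32*sqrt(6))) = -59022*(27481 - 32*sqrt(6)) = -1621983582 + 1888704*sqrt(6)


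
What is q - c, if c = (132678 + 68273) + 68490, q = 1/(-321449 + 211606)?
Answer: -29596207764/109843 ≈ -2.6944e+5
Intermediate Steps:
q = -1/109843 (q = 1/(-109843) = -1/109843 ≈ -9.1039e-6)
c = 269441 (c = 200951 + 68490 = 269441)
q - c = -1/109843 - 1*269441 = -1/109843 - 269441 = -29596207764/109843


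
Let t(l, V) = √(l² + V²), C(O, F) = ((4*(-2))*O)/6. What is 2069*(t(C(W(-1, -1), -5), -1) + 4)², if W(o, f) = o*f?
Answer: 597941/9 ≈ 66438.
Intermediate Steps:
W(o, f) = f*o
C(O, F) = -4*O/3 (C(O, F) = -8*O*(⅙) = -4*O/3)
t(l, V) = √(V² + l²)
2069*(t(C(W(-1, -1), -5), -1) + 4)² = 2069*(√((-1)² + (-(-4)*(-1)/3)²) + 4)² = 2069*(√(1 + (-4/3*1)²) + 4)² = 2069*(√(1 + (-4/3)²) + 4)² = 2069*(√(1 + 16/9) + 4)² = 2069*(√(25/9) + 4)² = 2069*(5/3 + 4)² = 2069*(17/3)² = 2069*(289/9) = 597941/9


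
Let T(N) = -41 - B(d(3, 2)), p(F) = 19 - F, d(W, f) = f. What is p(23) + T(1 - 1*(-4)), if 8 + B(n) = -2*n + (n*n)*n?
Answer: -41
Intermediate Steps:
B(n) = -8 + n**3 - 2*n (B(n) = -8 + (-2*n + (n*n)*n) = -8 + (-2*n + n**2*n) = -8 + (-2*n + n**3) = -8 + (n**3 - 2*n) = -8 + n**3 - 2*n)
T(N) = -37 (T(N) = -41 - (-8 + 2**3 - 2*2) = -41 - (-8 + 8 - 4) = -41 - 1*(-4) = -41 + 4 = -37)
p(23) + T(1 - 1*(-4)) = (19 - 1*23) - 37 = (19 - 23) - 37 = -4 - 37 = -41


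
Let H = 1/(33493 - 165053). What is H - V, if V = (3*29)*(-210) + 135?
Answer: 2385840599/131560 ≈ 18135.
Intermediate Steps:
V = -18135 (V = 87*(-210) + 135 = -18270 + 135 = -18135)
H = -1/131560 (H = 1/(-131560) = -1/131560 ≈ -7.6011e-6)
H - V = -1/131560 - 1*(-18135) = -1/131560 + 18135 = 2385840599/131560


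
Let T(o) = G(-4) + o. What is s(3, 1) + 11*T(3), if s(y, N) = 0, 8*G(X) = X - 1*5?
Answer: 165/8 ≈ 20.625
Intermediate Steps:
G(X) = -5/8 + X/8 (G(X) = (X - 1*5)/8 = (X - 5)/8 = (-5 + X)/8 = -5/8 + X/8)
T(o) = -9/8 + o (T(o) = (-5/8 + (⅛)*(-4)) + o = (-5/8 - ½) + o = -9/8 + o)
s(3, 1) + 11*T(3) = 0 + 11*(-9/8 + 3) = 0 + 11*(15/8) = 0 + 165/8 = 165/8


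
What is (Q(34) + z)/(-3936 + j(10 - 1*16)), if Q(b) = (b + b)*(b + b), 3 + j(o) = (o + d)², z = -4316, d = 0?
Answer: -308/3903 ≈ -0.078914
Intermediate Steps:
j(o) = -3 + o² (j(o) = -3 + (o + 0)² = -3 + o²)
Q(b) = 4*b² (Q(b) = (2*b)*(2*b) = 4*b²)
(Q(34) + z)/(-3936 + j(10 - 1*16)) = (4*34² - 4316)/(-3936 + (-3 + (10 - 1*16)²)) = (4*1156 - 4316)/(-3936 + (-3 + (10 - 16)²)) = (4624 - 4316)/(-3936 + (-3 + (-6)²)) = 308/(-3936 + (-3 + 36)) = 308/(-3936 + 33) = 308/(-3903) = 308*(-1/3903) = -308/3903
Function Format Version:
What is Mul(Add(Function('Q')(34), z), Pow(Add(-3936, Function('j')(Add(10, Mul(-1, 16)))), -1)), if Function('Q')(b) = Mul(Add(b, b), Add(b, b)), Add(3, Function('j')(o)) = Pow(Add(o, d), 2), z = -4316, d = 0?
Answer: Rational(-308, 3903) ≈ -0.078914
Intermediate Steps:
Function('j')(o) = Add(-3, Pow(o, 2)) (Function('j')(o) = Add(-3, Pow(Add(o, 0), 2)) = Add(-3, Pow(o, 2)))
Function('Q')(b) = Mul(4, Pow(b, 2)) (Function('Q')(b) = Mul(Mul(2, b), Mul(2, b)) = Mul(4, Pow(b, 2)))
Mul(Add(Function('Q')(34), z), Pow(Add(-3936, Function('j')(Add(10, Mul(-1, 16)))), -1)) = Mul(Add(Mul(4, Pow(34, 2)), -4316), Pow(Add(-3936, Add(-3, Pow(Add(10, Mul(-1, 16)), 2))), -1)) = Mul(Add(Mul(4, 1156), -4316), Pow(Add(-3936, Add(-3, Pow(Add(10, -16), 2))), -1)) = Mul(Add(4624, -4316), Pow(Add(-3936, Add(-3, Pow(-6, 2))), -1)) = Mul(308, Pow(Add(-3936, Add(-3, 36)), -1)) = Mul(308, Pow(Add(-3936, 33), -1)) = Mul(308, Pow(-3903, -1)) = Mul(308, Rational(-1, 3903)) = Rational(-308, 3903)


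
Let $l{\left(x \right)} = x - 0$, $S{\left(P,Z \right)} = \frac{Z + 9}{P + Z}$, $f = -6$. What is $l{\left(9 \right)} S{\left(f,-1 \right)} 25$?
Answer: $- \frac{1800}{7} \approx -257.14$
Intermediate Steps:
$S{\left(P,Z \right)} = \frac{9 + Z}{P + Z}$
$l{\left(x \right)} = x$ ($l{\left(x \right)} = x + 0 = x$)
$l{\left(9 \right)} S{\left(f,-1 \right)} 25 = 9 \frac{9 - 1}{-6 - 1} \cdot 25 = 9 \frac{1}{-7} \cdot 8 \cdot 25 = 9 \left(\left(- \frac{1}{7}\right) 8\right) 25 = 9 \left(- \frac{8}{7}\right) 25 = \left(- \frac{72}{7}\right) 25 = - \frac{1800}{7}$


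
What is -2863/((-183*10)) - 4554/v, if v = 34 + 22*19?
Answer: -879968/103395 ≈ -8.5107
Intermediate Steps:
v = 452 (v = 34 + 418 = 452)
-2863/((-183*10)) - 4554/v = -2863/((-183*10)) - 4554/452 = -2863/(-1830) - 4554*1/452 = -2863*(-1/1830) - 2277/226 = 2863/1830 - 2277/226 = -879968/103395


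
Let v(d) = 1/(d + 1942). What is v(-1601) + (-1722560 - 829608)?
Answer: -870289287/341 ≈ -2.5522e+6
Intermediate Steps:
v(d) = 1/(1942 + d)
v(-1601) + (-1722560 - 829608) = 1/(1942 - 1601) + (-1722560 - 829608) = 1/341 - 2552168 = -870289287/341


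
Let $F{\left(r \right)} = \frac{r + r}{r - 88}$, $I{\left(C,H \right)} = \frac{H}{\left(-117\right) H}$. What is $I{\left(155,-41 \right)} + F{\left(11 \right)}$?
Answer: $- \frac{241}{819} \approx -0.29426$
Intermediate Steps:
$I{\left(C,H \right)} = - \frac{1}{117}$ ($I{\left(C,H \right)} = H \left(- \frac{1}{117 H}\right) = - \frac{1}{117}$)
$F{\left(r \right)} = \frac{2 r}{-88 + r}$
$I{\left(155,-41 \right)} + F{\left(11 \right)} = - \frac{1}{117} + 2 \cdot 11 \frac{1}{-88 + 11} = - \frac{1}{117} + 2 \cdot 11 \frac{1}{-77} = - \frac{1}{117} + 2 \cdot 11 \left(- \frac{1}{77}\right) = - \frac{1}{117} - \frac{2}{7} = - \frac{241}{819}$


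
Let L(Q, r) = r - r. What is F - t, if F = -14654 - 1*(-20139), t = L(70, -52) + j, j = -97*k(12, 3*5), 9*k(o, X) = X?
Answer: 16940/3 ≈ 5646.7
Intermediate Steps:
k(o, X) = X/9
L(Q, r) = 0
j = -485/3 (j = -97*3*5/9 = -97*15/9 = -97*5/3 = -485/3 ≈ -161.67)
t = -485/3 (t = 0 - 485/3 = -485/3 ≈ -161.67)
F = 5485 (F = -14654 + 20139 = 5485)
F - t = 5485 - 1*(-485/3) = 5485 + 485/3 = 16940/3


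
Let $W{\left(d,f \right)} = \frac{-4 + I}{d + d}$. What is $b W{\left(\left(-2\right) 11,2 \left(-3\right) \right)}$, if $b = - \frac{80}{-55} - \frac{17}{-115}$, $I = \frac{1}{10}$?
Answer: $\frac{79053}{556600} \approx 0.14203$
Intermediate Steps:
$I = \frac{1}{10} \approx 0.1$
$W{\left(d,f \right)} = - \frac{39}{20 d}$ ($W{\left(d,f \right)} = \frac{-4 + \frac{1}{10}}{d + d} = - \frac{39}{10 \cdot 2 d} = - \frac{39 \frac{1}{2 d}}{10} = - \frac{39}{20 d}$)
$b = \frac{2027}{1265}$ ($b = \left(-80\right) \left(- \frac{1}{55}\right) - - \frac{17}{115} = \frac{16}{11} + \frac{17}{115} = \frac{2027}{1265} \approx 1.6024$)
$b W{\left(\left(-2\right) 11,2 \left(-3\right) \right)} = \frac{2027 \left(- \frac{39}{20 \left(\left(-2\right) 11\right)}\right)}{1265} = \frac{2027 \left(- \frac{39}{20 \left(-22\right)}\right)}{1265} = \frac{2027 \left(\left(- \frac{39}{20}\right) \left(- \frac{1}{22}\right)\right)}{1265} = \frac{2027}{1265} \cdot \frac{39}{440} = \frac{79053}{556600}$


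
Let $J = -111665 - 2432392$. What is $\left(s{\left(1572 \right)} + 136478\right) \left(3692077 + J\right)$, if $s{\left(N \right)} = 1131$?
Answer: $157977884180$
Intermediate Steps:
$J = -2544057$
$\left(s{\left(1572 \right)} + 136478\right) \left(3692077 + J\right) = \left(1131 + 136478\right) \left(3692077 - 2544057\right) = 137609 \cdot 1148020 = 157977884180$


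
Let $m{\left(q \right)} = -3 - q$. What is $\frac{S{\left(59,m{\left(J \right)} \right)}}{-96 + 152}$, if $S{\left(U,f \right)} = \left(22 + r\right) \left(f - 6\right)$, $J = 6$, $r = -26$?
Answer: $\frac{15}{14} \approx 1.0714$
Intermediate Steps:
$S{\left(U,f \right)} = 24 - 4 f$ ($S{\left(U,f \right)} = \left(22 - 26\right) \left(f - 6\right) = - 4 \left(-6 + f\right) = 24 - 4 f$)
$\frac{S{\left(59,m{\left(J \right)} \right)}}{-96 + 152} = \frac{24 - 4 \left(-3 - 6\right)}{-96 + 152} = \frac{24 - 4 \left(-3 - 6\right)}{56} = \left(24 - -36\right) \frac{1}{56} = \left(24 + 36\right) \frac{1}{56} = 60 \cdot \frac{1}{56} = \frac{15}{14}$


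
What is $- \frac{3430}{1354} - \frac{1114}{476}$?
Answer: $- \frac{785259}{161126} \approx -4.8736$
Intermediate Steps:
$- \frac{3430}{1354} - \frac{1114}{476} = \left(-3430\right) \frac{1}{1354} - \frac{557}{238} = - \frac{1715}{677} - \frac{557}{238} = - \frac{785259}{161126}$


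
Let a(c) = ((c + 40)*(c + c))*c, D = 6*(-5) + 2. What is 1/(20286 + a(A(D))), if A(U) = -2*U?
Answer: 1/622398 ≈ 1.6067e-6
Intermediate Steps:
D = -28 (D = -30 + 2 = -28)
a(c) = 2*c²*(40 + c) (a(c) = ((40 + c)*(2*c))*c = (2*c*(40 + c))*c = 2*c²*(40 + c))
1/(20286 + a(A(D))) = 1/(20286 + 2*(-2*(-28))²*(40 - 2*(-28))) = 1/(20286 + 2*56²*(40 + 56)) = 1/(20286 + 2*3136*96) = 1/(20286 + 602112) = 1/622398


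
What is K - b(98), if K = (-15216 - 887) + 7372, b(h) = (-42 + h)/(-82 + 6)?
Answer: -165875/19 ≈ -8730.3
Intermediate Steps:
b(h) = 21/38 - h/76 (b(h) = (-42 + h)/(-76) = (-42 + h)*(-1/76) = 21/38 - h/76)
K = -8731 (K = -16103 + 7372 = -8731)
K - b(98) = -8731 - (21/38 - 1/76*98) = -8731 - (21/38 - 49/38) = -8731 - 1*(-14/19) = -8731 + 14/19 = -165875/19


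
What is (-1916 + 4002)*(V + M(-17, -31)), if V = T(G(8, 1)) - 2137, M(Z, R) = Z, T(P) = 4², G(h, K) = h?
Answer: -4459868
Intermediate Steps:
T(P) = 16
V = -2121 (V = 16 - 2137 = -2121)
(-1916 + 4002)*(V + M(-17, -31)) = (-1916 + 4002)*(-2121 - 17) = 2086*(-2138) = -4459868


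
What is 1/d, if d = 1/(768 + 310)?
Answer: 1078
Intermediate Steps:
d = 1/1078 ≈ 0.00092764
1/d = 1/(1/1078) = 1078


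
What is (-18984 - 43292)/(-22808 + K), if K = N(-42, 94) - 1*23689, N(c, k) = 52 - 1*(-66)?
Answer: 62276/46379 ≈ 1.3428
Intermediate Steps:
N(c, k) = 118 (N(c, k) = 52 + 66 = 118)
K = -23571 (K = 118 - 1*23689 = 118 - 23689 = -23571)
(-18984 - 43292)/(-22808 + K) = (-18984 - 43292)/(-22808 - 23571) = -62276/(-46379) = -62276*(-1/46379) = 62276/46379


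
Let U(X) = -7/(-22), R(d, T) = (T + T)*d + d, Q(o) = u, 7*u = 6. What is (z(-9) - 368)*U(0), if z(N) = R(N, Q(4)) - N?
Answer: -122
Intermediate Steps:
u = 6/7 (u = (1/7)*6 = 6/7 ≈ 0.85714)
Q(o) = 6/7
R(d, T) = d + 2*T*d (R(d, T) = (2*T)*d + d = 2*T*d + d = d + 2*T*d)
U(X) = 7/22 (U(X) = -7*(-1/22) = 7/22)
z(N) = 12*N/7 (z(N) = N*(1 + 2*(6/7)) - N = N*(1 + 12/7) - N = N*(19/7) - N = 19*N/7 - N = 12*N/7)
(z(-9) - 368)*U(0) = ((12/7)*(-9) - 368)*(7/22) = (-108/7 - 368)*(7/22) = -2684/7*7/22 = -122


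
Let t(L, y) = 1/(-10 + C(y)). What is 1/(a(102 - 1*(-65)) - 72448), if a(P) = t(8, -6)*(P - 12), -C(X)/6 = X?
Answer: -26/1883493 ≈ -1.3804e-5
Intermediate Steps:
C(X) = -6*X
t(L, y) = 1/(-10 - 6*y)
a(P) = -6/13 + P/26 (a(P) = (-1/(10 + 6*(-6)))*(P - 12) = (-1/(10 - 36))*(-12 + P) = (-1/(-26))*(-12 + P) = (-1*(-1/26))*(-12 + P) = (-12 + P)/26 = -6/13 + P/26)
1/(a(102 - 1*(-65)) - 72448) = 1/((-6/13 + (102 - 1*(-65))/26) - 72448) = 1/((-6/13 + (102 + 65)/26) - 72448) = 1/((-6/13 + (1/26)*167) - 72448) = 1/((-6/13 + 167/26) - 72448) = 1/(155/26 - 72448) = 1/(-1883493/26) = -26/1883493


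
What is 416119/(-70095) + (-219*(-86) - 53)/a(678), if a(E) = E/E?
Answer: 1316038076/70095 ≈ 18775.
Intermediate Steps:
a(E) = 1
416119/(-70095) + (-219*(-86) - 53)/a(678) = 416119/(-70095) + (-219*(-86) - 53)/1 = 416119*(-1/70095) + (18834 - 53)*1 = -416119/70095 + 18781*1 = -416119/70095 + 18781 = 1316038076/70095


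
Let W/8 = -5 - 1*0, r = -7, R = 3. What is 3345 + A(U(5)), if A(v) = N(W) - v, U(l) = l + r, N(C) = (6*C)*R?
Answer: 2627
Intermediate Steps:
W = -40 (W = 8*(-5 - 1*0) = 8*(-5 + 0) = 8*(-5) = -40)
N(C) = 18*C (N(C) = (6*C)*3 = 18*C)
U(l) = -7 + l (U(l) = l - 7 = -7 + l)
A(v) = -720 - v (A(v) = 18*(-40) - v = -720 - v)
3345 + A(U(5)) = 3345 + (-720 - (-7 + 5)) = 3345 + (-720 - 1*(-2)) = 3345 + (-720 + 2) = 3345 - 718 = 2627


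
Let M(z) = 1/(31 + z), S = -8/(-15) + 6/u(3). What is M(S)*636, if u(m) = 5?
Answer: 9540/491 ≈ 19.430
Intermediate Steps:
S = 26/15 (S = -8/(-15) + 6/5 = -8*(-1/15) + 6*(1/5) = 8/15 + 6/5 = 26/15 ≈ 1.7333)
M(S)*636 = 636/(31 + 26/15) = 636/(491/15) = (15/491)*636 = 9540/491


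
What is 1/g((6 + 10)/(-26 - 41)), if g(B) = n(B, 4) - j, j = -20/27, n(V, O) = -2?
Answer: -27/34 ≈ -0.79412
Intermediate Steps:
j = -20/27 (j = -20*1/27 = -20/27 ≈ -0.74074)
g(B) = -34/27 (g(B) = -2 - 1*(-20/27) = -2 + 20/27 = -34/27)
1/g((6 + 10)/(-26 - 41)) = 1/(-34/27) = -27/34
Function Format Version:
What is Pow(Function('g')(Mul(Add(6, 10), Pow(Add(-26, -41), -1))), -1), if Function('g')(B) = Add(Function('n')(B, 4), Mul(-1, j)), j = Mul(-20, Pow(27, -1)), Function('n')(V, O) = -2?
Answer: Rational(-27, 34) ≈ -0.79412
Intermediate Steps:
j = Rational(-20, 27) (j = Mul(-20, Rational(1, 27)) = Rational(-20, 27) ≈ -0.74074)
Function('g')(B) = Rational(-34, 27) (Function('g')(B) = Add(-2, Mul(-1, Rational(-20, 27))) = Add(-2, Rational(20, 27)) = Rational(-34, 27))
Pow(Function('g')(Mul(Add(6, 10), Pow(Add(-26, -41), -1))), -1) = Pow(Rational(-34, 27), -1) = Rational(-27, 34)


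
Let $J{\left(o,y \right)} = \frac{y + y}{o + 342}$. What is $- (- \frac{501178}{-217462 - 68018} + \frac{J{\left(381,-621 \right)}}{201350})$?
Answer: $- \frac{1215985983679}{692650845900} \approx -1.7556$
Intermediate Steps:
$J{\left(o,y \right)} = \frac{2 y}{342 + o}$
$- (- \frac{501178}{-217462 - 68018} + \frac{J{\left(381,-621 \right)}}{201350}) = - (- \frac{501178}{-217462 - 68018} + \frac{2 \left(-621\right) \frac{1}{342 + 381}}{201350}) = - (- \frac{501178}{-285480} + 2 \left(-621\right) \frac{1}{723} \cdot \frac{1}{201350}) = - (\left(-501178\right) \left(- \frac{1}{285480}\right) + 2 \left(-621\right) \frac{1}{723} \cdot \frac{1}{201350}) = - (\frac{250589}{142740} - \frac{207}{24262675}) = \left(-1\right) \frac{1215985983679}{692650845900} = - \frac{1215985983679}{692650845900}$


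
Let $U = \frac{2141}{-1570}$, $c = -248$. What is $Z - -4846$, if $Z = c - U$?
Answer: $\frac{7221001}{1570} \approx 4599.4$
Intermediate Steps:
$U = - \frac{2141}{1570}$ ($U = 2141 \left(- \frac{1}{1570}\right) = - \frac{2141}{1570} \approx -1.3637$)
$Z = - \frac{387219}{1570}$ ($Z = -248 - - \frac{2141}{1570} = -248 + \frac{2141}{1570} = - \frac{387219}{1570} \approx -246.64$)
$Z - -4846 = - \frac{387219}{1570} - -4846 = - \frac{387219}{1570} + 4846 = \frac{7221001}{1570}$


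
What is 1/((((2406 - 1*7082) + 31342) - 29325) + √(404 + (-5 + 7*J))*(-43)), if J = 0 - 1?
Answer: -2659/6345473 + 602*√2/6345473 ≈ -0.00028487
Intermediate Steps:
J = -1
1/((((2406 - 1*7082) + 31342) - 29325) + √(404 + (-5 + 7*J))*(-43)) = 1/((((2406 - 1*7082) + 31342) - 29325) + √(404 + (-5 + 7*(-1)))*(-43)) = 1/((((2406 - 7082) + 31342) - 29325) + √(404 + (-5 - 7))*(-43)) = 1/(((-4676 + 31342) - 29325) + √(404 - 12)*(-43)) = 1/((26666 - 29325) + √392*(-43)) = 1/(-2659 + (14*√2)*(-43)) = 1/(-2659 - 602*√2)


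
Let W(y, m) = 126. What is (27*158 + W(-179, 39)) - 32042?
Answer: -27650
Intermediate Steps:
(27*158 + W(-179, 39)) - 32042 = (27*158 + 126) - 32042 = (4266 + 126) - 32042 = 4392 - 32042 = -27650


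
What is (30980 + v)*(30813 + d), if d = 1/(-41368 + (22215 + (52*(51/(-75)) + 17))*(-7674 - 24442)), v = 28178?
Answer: 16243939721292276037/8911358228 ≈ 1.8228e+9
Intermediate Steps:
d = -25/17822716456 (d = 1/(-41368 + (22215 + (52*(51*(-1/75)) + 17))*(-32116)) = 1/(-41368 + (22215 + (52*(-17/25) + 17))*(-32116)) = 1/(-41368 + (22215 + (-884/25 + 17))*(-32116)) = 1/(-41368 + (22215 - 459/25)*(-32116)) = 1/(-41368 + (554916/25)*(-32116)) = 1/(-41368 - 17821682256/25) = 1/(-17822716456/25) = -25/17822716456 ≈ -1.4027e-9)
(30980 + v)*(30813 + d) = (30980 + 28178)*(30813 - 25/17822716456) = 59158*(549171362158703/17822716456) = 16243939721292276037/8911358228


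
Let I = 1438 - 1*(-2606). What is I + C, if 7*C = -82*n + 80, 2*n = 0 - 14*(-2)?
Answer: 27240/7 ≈ 3891.4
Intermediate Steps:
n = 14 (n = (0 - 14*(-2))/2 = (0 - 1*(-28))/2 = (0 + 28)/2 = (½)*28 = 14)
I = 4044 (I = 1438 + 2606 = 4044)
C = -1068/7 (C = (-82*14 + 80)/7 = (-1148 + 80)/7 = (⅐)*(-1068) = -1068/7 ≈ -152.57)
I + C = 4044 - 1068/7 = 27240/7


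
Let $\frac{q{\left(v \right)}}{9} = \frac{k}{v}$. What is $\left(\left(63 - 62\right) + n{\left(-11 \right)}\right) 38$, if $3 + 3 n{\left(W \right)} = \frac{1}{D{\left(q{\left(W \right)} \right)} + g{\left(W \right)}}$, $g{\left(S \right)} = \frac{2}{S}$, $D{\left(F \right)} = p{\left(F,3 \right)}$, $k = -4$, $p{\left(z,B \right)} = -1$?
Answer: $- \frac{418}{39} \approx -10.718$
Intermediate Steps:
$q{\left(v \right)} = - \frac{36}{v}$ ($q{\left(v \right)} = 9 \left(- \frac{4}{v}\right) = - \frac{36}{v}$)
$D{\left(F \right)} = -1$
$n{\left(W \right)} = -1 + \frac{1}{3 \left(-1 + \frac{2}{W}\right)}$
$\left(\left(63 - 62\right) + n{\left(-11 \right)}\right) 38 = \left(\left(63 - 62\right) + \frac{2 \left(3 - -22\right)}{3 \left(-2 - 11\right)}\right) 38 = \left(\left(63 - 62\right) + \frac{2 \left(3 + 22\right)}{3 \left(-13\right)}\right) 38 = \left(1 + \frac{2}{3} \left(- \frac{1}{13}\right) 25\right) 38 = \left(1 - \frac{50}{39}\right) 38 = \left(- \frac{11}{39}\right) 38 = - \frac{418}{39}$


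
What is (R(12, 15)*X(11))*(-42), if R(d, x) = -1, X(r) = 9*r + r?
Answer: 4620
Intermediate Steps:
X(r) = 10*r
(R(12, 15)*X(11))*(-42) = -10*11*(-42) = -1*110*(-42) = -110*(-42) = 4620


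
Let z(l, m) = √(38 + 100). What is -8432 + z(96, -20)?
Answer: -8432 + √138 ≈ -8420.3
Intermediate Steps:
z(l, m) = √138
-8432 + z(96, -20) = -8432 + √138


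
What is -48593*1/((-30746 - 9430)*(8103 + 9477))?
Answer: 48593/706294080 ≈ 6.8800e-5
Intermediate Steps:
-48593*1/((-30746 - 9430)*(8103 + 9477)) = -48593/((-40176*17580)) = -48593/(-706294080) = -48593*(-1/706294080) = 48593/706294080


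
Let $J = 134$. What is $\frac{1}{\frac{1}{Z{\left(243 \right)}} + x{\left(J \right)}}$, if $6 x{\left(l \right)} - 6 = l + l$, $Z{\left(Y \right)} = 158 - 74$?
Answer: $\frac{28}{1279} \approx 0.021892$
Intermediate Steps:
$Z{\left(Y \right)} = 84$
$x{\left(l \right)} = 1 + \frac{l}{3}$ ($x{\left(l \right)} = 1 + \frac{l + l}{6} = 1 + \frac{2 l}{6} = 1 + \frac{l}{3}$)
$\frac{1}{\frac{1}{Z{\left(243 \right)}} + x{\left(J \right)}} = \frac{1}{\frac{1}{84} + \left(1 + \frac{1}{3} \cdot 134\right)} = \frac{1}{\frac{1}{84} + \left(1 + \frac{134}{3}\right)} = \frac{1}{\frac{1}{84} + \frac{137}{3}} = \frac{1}{\frac{1279}{28}} = \frac{28}{1279}$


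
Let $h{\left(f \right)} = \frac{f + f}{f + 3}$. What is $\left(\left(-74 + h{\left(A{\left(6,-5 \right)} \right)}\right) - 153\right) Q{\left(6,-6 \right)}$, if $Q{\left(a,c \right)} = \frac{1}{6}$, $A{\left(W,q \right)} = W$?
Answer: $- \frac{677}{18} \approx -37.611$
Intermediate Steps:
$Q{\left(a,c \right)} = \frac{1}{6}$
$h{\left(f \right)} = \frac{2 f}{3 + f}$
$\left(\left(-74 + h{\left(A{\left(6,-5 \right)} \right)}\right) - 153\right) Q{\left(6,-6 \right)} = \left(\left(-74 + 2 \cdot 6 \frac{1}{3 + 6}\right) - 153\right) \frac{1}{6} = \left(\left(-74 + 2 \cdot 6 \cdot \frac{1}{9}\right) - 153\right) \frac{1}{6} = \left(\left(-74 + \frac{4}{3}\right) - 153\right) \frac{1}{6} = \left(- \frac{218}{3} - 153\right) \frac{1}{6} = \left(- \frac{677}{3}\right) \frac{1}{6} = - \frac{677}{18}$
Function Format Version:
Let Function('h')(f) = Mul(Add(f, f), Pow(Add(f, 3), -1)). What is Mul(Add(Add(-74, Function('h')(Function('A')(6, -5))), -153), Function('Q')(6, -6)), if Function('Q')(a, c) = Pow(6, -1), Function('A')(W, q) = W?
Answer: Rational(-677, 18) ≈ -37.611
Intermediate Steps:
Function('Q')(a, c) = Rational(1, 6)
Function('h')(f) = Mul(2, f, Pow(Add(3, f), -1)) (Function('h')(f) = Mul(Mul(2, f), Pow(Add(3, f), -1)) = Mul(2, f, Pow(Add(3, f), -1)))
Mul(Add(Add(-74, Function('h')(Function('A')(6, -5))), -153), Function('Q')(6, -6)) = Mul(Add(Add(-74, Mul(2, 6, Pow(Add(3, 6), -1))), -153), Rational(1, 6)) = Mul(Add(Add(-74, Mul(2, 6, Pow(9, -1))), -153), Rational(1, 6)) = Mul(Add(Add(-74, Mul(2, 6, Rational(1, 9))), -153), Rational(1, 6)) = Mul(Add(Add(-74, Rational(4, 3)), -153), Rational(1, 6)) = Mul(Add(Rational(-218, 3), -153), Rational(1, 6)) = Mul(Rational(-677, 3), Rational(1, 6)) = Rational(-677, 18)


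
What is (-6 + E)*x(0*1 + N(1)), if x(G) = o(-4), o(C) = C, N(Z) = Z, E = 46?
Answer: -160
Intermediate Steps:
x(G) = -4
(-6 + E)*x(0*1 + N(1)) = (-6 + 46)*(-4) = 40*(-4) = -160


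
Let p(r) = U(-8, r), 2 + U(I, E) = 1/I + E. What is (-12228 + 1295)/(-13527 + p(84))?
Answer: 3016/3709 ≈ 0.81316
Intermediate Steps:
U(I, E) = -2 + E + 1/I (U(I, E) = -2 + (1/I + E) = -2 + (E + 1/I) = -2 + E + 1/I)
p(r) = -17/8 + r (p(r) = -2 + r + 1/(-8) = -2 + r - ⅛ = -17/8 + r)
(-12228 + 1295)/(-13527 + p(84)) = (-12228 + 1295)/(-13527 + (-17/8 + 84)) = -10933/(-13527 + 655/8) = -10933/(-107561/8) = -10933*(-8/107561) = 3016/3709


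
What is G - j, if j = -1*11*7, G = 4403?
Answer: 4480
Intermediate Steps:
j = -77 (j = -11*7 = -77)
G - j = 4403 - 1*(-77) = 4403 + 77 = 4480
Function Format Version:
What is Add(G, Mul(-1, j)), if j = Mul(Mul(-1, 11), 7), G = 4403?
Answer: 4480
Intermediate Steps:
j = -77 (j = Mul(-11, 7) = -77)
Add(G, Mul(-1, j)) = Add(4403, Mul(-1, -77)) = Add(4403, 77) = 4480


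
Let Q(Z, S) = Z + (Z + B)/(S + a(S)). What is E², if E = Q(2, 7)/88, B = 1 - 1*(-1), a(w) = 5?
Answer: 49/69696 ≈ 0.00070305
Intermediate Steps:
B = 2 (B = 1 + 1 = 2)
Q(Z, S) = Z + (2 + Z)/(5 + S) (Q(Z, S) = Z + (Z + 2)/(S + 5) = Z + (2 + Z)/(5 + S))
E = 7/264 (E = ((2 + 6*2 + 7*2)/(5 + 7))/88 = ((2 + 12 + 14)/12)*(1/88) = ((1/12)*28)*(1/88) = (7/3)*(1/88) = 7/264 ≈ 0.026515)
E² = (7/264)² = 49/69696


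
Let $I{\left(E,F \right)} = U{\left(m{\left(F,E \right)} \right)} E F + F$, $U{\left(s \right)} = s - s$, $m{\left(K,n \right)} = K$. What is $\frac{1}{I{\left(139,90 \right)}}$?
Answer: $\frac{1}{90} \approx 0.011111$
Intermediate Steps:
$U{\left(s \right)} = 0$
$I{\left(E,F \right)} = F$ ($I{\left(E,F \right)} = 0 E F + F = 0 F + F = 0 + F = F$)
$\frac{1}{I{\left(139,90 \right)}} = \frac{1}{90}$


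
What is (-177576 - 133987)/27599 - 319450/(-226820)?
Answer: -562292901/56909138 ≈ -9.8805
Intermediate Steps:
(-177576 - 133987)/27599 - 319450/(-226820) = -311563*1/27599 - 319450*(-1/226820) = -311563/27599 + 31945/22682 = -562292901/56909138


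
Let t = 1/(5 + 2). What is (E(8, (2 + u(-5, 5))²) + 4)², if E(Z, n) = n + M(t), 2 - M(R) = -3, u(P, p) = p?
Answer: 3364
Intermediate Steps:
t = ⅐ (t = 1/7 = ⅐ ≈ 0.14286)
M(R) = 5 (M(R) = 2 - 1*(-3) = 2 + 3 = 5)
E(Z, n) = 5 + n (E(Z, n) = n + 5 = 5 + n)
(E(8, (2 + u(-5, 5))²) + 4)² = ((5 + (2 + 5)²) + 4)² = ((5 + 7²) + 4)² = ((5 + 49) + 4)² = (54 + 4)² = 58² = 3364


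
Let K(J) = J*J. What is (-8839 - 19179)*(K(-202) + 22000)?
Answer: -1759642472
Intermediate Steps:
K(J) = J²
(-8839 - 19179)*(K(-202) + 22000) = (-8839 - 19179)*((-202)² + 22000) = -28018*(40804 + 22000) = -28018*62804 = -1759642472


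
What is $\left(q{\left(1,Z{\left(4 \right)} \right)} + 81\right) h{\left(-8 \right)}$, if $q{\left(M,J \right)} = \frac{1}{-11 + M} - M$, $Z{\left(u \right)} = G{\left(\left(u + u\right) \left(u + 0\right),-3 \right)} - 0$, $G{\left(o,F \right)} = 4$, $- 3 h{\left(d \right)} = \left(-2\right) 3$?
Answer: $\frac{799}{5} \approx 159.8$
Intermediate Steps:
$h{\left(d \right)} = 2$ ($h{\left(d \right)} = - \frac{\left(-2\right) 3}{3} = \left(- \frac{1}{3}\right) \left(-6\right) = 2$)
$Z{\left(u \right)} = 4$ ($Z{\left(u \right)} = 4 - 0 = 4 + 0 = 4$)
$\left(q{\left(1,Z{\left(4 \right)} \right)} + 81\right) h{\left(-8 \right)} = \left(\frac{1 - 1^{2} + 11 \cdot 1}{-11 + 1} + 81\right) 2 = \left(\frac{1 - 1 + 11}{-10} + 81\right) 2 = \left(- \frac{1 - 1 + 11}{10} + 81\right) 2 = \left(\left(- \frac{1}{10}\right) 11 + 81\right) 2 = \left(- \frac{11}{10} + 81\right) 2 = \frac{799}{10} \cdot 2 = \frac{799}{5}$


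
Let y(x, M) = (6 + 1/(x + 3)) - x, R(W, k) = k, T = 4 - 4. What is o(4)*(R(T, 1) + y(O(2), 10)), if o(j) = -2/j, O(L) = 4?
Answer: -11/7 ≈ -1.5714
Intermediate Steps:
T = 0
y(x, M) = 6 + 1/(3 + x) - x (y(x, M) = (6 + 1/(3 + x)) - x = 6 + 1/(3 + x) - x)
o(4)*(R(T, 1) + y(O(2), 10)) = (-2/4)*(1 + (19 - 1*4² + 3*4)/(3 + 4)) = (-2*¼)*(1 + (19 - 1*16 + 12)/7) = -(1 + (19 - 16 + 12)/7)/2 = -(1 + (⅐)*15)/2 = -(1 + 15/7)/2 = -½*22/7 = -11/7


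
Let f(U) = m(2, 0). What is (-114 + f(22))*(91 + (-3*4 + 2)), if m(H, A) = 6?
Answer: -8748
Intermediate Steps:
f(U) = 6
(-114 + f(22))*(91 + (-3*4 + 2)) = (-114 + 6)*(91 + (-3*4 + 2)) = -108*(91 + (-12 + 2)) = -108*(91 - 10) = -108*81 = -8748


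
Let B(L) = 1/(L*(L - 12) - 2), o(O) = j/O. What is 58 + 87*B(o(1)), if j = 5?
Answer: 2059/37 ≈ 55.649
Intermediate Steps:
o(O) = 5/O
B(L) = 1/(-2 + L*(-12 + L)) (B(L) = 1/(L*(-12 + L) - 2) = 1/(-2 + L*(-12 + L)))
58 + 87*B(o(1)) = 58 + 87/(-2 + (5/1)² - 60/1) = 58 + 87/(-2 + (5*1)² - 60) = 58 + 87/(-2 + 5² - 12*5) = 58 + 87/(-2 + 25 - 60) = 58 + 87/(-37) = 58 + 87*(-1/37) = 58 - 87/37 = 2059/37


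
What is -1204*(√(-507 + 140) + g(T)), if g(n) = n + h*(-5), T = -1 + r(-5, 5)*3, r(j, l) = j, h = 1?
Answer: 25284 - 1204*I*√367 ≈ 25284.0 - 23065.0*I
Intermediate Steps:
T = -16 (T = -1 - 5*3 = -1 - 15 = -16)
g(n) = -5 + n (g(n) = n + 1*(-5) = n - 5 = -5 + n)
-1204*(√(-507 + 140) + g(T)) = -1204*(√(-507 + 140) + (-5 - 16)) = -1204*(√(-367) - 21) = -1204*(I*√367 - 21) = -1204*(-21 + I*√367) = 25284 - 1204*I*√367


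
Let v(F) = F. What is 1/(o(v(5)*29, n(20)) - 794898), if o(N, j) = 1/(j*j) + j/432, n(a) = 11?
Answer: -52272/41550906493 ≈ -1.2580e-6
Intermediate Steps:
o(N, j) = j**(-2) + j/432 (o(N, j) = j**(-2) + j*(1/432) = j**(-2) + j/432)
1/(o(v(5)*29, n(20)) - 794898) = 1/((11**(-2) + (1/432)*11) - 794898) = 1/((1/121 + 11/432) - 794898) = 1/(1763/52272 - 794898) = 1/(-41550906493/52272) = -52272/41550906493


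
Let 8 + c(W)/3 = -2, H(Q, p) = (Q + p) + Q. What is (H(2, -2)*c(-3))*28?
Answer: -1680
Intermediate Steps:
H(Q, p) = p + 2*Q
c(W) = -30 (c(W) = -24 + 3*(-2) = -24 - 6 = -30)
(H(2, -2)*c(-3))*28 = ((-2 + 2*2)*(-30))*28 = ((-2 + 4)*(-30))*28 = (2*(-30))*28 = -60*28 = -1680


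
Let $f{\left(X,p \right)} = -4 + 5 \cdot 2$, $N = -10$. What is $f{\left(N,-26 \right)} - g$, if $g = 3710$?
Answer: $-3704$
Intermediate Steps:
$f{\left(X,p \right)} = 6$ ($f{\left(X,p \right)} = -4 + 10 = 6$)
$f{\left(N,-26 \right)} - g = 6 - 3710 = -3704$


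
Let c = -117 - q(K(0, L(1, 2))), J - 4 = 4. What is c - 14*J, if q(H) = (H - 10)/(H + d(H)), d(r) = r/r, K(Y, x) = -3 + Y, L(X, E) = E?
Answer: -471/2 ≈ -235.50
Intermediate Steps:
d(r) = 1
q(H) = (-10 + H)/(1 + H) (q(H) = (H - 10)/(H + 1) = (-10 + H)/(1 + H))
J = 8 (J = 4 + 4 = 8)
c = -247/2 (c = -117 - (-10 + (-3 + 0))/(1 + (-3 + 0)) = -117 - (-10 - 3)/(1 - 3) = -117 - (-13)/(-2) = -117 - (-1)*(-13)/2 = -117 - 1*13/2 = -117 - 13/2 = -247/2 ≈ -123.50)
c - 14*J = -247/2 - 14*8 = -247/2 - 1*112 = -247/2 - 112 = -471/2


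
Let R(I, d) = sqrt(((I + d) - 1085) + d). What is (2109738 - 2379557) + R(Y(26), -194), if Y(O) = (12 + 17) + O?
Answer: -269819 + I*sqrt(1418) ≈ -2.6982e+5 + 37.656*I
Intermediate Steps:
Y(O) = 29 + O
R(I, d) = sqrt(-1085 + I + 2*d) (R(I, d) = sqrt((-1085 + I + d) + d) = sqrt(-1085 + I + 2*d))
(2109738 - 2379557) + R(Y(26), -194) = (2109738 - 2379557) + sqrt(-1085 + (29 + 26) + 2*(-194)) = -269819 + sqrt(-1085 + 55 - 388) = -269819 + sqrt(-1418) = -269819 + I*sqrt(1418)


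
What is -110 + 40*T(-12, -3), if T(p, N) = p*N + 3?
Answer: 1450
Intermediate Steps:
T(p, N) = 3 + N*p (T(p, N) = N*p + 3 = 3 + N*p)
-110 + 40*T(-12, -3) = -110 + 40*(3 - 3*(-12)) = -110 + 40*(3 + 36) = -110 + 40*39 = -110 + 1560 = 1450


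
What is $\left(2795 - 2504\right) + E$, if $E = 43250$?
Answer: $43541$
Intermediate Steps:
$\left(2795 - 2504\right) + E = \left(2795 - 2504\right) + 43250 = 291 + 43250 = 43541$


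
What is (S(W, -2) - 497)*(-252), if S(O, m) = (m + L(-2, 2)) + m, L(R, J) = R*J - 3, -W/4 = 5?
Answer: 128016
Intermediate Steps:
W = -20 (W = -4*5 = -20)
L(R, J) = -3 + J*R (L(R, J) = J*R - 3 = -3 + J*R)
S(O, m) = -7 + 2*m (S(O, m) = (m + (-3 + 2*(-2))) + m = (m + (-3 - 4)) + m = (m - 7) + m = (-7 + m) + m = -7 + 2*m)
(S(W, -2) - 497)*(-252) = ((-7 + 2*(-2)) - 497)*(-252) = ((-7 - 4) - 497)*(-252) = (-11 - 497)*(-252) = -508*(-252) = 128016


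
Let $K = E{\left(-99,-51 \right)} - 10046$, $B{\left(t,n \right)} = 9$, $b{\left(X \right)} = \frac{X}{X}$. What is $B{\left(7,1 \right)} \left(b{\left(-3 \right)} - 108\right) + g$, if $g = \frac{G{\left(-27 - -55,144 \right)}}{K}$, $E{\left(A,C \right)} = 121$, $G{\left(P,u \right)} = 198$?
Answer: $- \frac{9557973}{9925} \approx -963.02$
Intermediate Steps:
$b{\left(X \right)} = 1$
$K = -9925$ ($K = 121 - 10046 = -9925$)
$g = - \frac{198}{9925}$ ($g = \frac{198}{-9925} = 198 \left(- \frac{1}{9925}\right) = - \frac{198}{9925} \approx -0.01995$)
$B{\left(7,1 \right)} \left(b{\left(-3 \right)} - 108\right) + g = 9 \left(1 - 108\right) - \frac{198}{9925} = 9 \left(-107\right) - \frac{198}{9925} = -963 - \frac{198}{9925} = - \frac{9557973}{9925}$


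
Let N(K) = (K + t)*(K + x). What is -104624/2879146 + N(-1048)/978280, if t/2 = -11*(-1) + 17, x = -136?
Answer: 5539334504/4757788765 ≈ 1.1643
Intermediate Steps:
t = 56 (t = 2*(-11*(-1) + 17) = 2*(11 + 17) = 2*28 = 56)
N(K) = (-136 + K)*(56 + K) (N(K) = (K + 56)*(K - 136) = (56 + K)*(-136 + K) = (-136 + K)*(56 + K))
-104624/2879146 + N(-1048)/978280 = -104624/2879146 + (-7616 + (-1048)**2 - 80*(-1048))/978280 = -104624*1/2879146 + (-7616 + 1098304 + 83840)*(1/978280) = -52312/1439573 + 1174528*(1/978280) = -52312/1439573 + 3968/3305 = 5539334504/4757788765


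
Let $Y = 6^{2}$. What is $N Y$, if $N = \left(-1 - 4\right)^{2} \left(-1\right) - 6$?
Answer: $-1116$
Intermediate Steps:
$Y = 36$
$N = -31$ ($N = \left(-5\right)^{2} \left(-1\right) - 6 = 25 \left(-1\right) - 6 = -25 - 6 = -31$)
$N Y = \left(-31\right) 36 = -1116$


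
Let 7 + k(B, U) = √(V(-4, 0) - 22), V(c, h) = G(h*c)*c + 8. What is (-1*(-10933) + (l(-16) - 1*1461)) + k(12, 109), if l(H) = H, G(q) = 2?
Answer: 9449 + I*√22 ≈ 9449.0 + 4.6904*I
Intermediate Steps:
V(c, h) = 8 + 2*c (V(c, h) = 2*c + 8 = 8 + 2*c)
k(B, U) = -7 + I*√22 (k(B, U) = -7 + √((8 + 2*(-4)) - 22) = -7 + √((8 - 8) - 22) = -7 + √(0 - 22) = -7 + √(-22) = -7 + I*√22)
(-1*(-10933) + (l(-16) - 1*1461)) + k(12, 109) = (-1*(-10933) + (-16 - 1*1461)) + (-7 + I*√22) = (10933 + (-16 - 1461)) + (-7 + I*√22) = (10933 - 1477) + (-7 + I*√22) = 9456 + (-7 + I*√22) = 9449 + I*√22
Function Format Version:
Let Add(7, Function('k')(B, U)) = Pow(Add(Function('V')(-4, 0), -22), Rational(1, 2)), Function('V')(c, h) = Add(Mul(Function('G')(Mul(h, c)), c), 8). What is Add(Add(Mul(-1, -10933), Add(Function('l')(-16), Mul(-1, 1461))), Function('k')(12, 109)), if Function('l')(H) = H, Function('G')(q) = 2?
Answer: Add(9449, Mul(I, Pow(22, Rational(1, 2)))) ≈ Add(9449.0, Mul(4.6904, I))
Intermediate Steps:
Function('V')(c, h) = Add(8, Mul(2, c)) (Function('V')(c, h) = Add(Mul(2, c), 8) = Add(8, Mul(2, c)))
Function('k')(B, U) = Add(-7, Mul(I, Pow(22, Rational(1, 2)))) (Function('k')(B, U) = Add(-7, Pow(Add(Add(8, Mul(2, -4)), -22), Rational(1, 2))) = Add(-7, Pow(Add(Add(8, -8), -22), Rational(1, 2))) = Add(-7, Pow(Add(0, -22), Rational(1, 2))) = Add(-7, Pow(-22, Rational(1, 2))) = Add(-7, Mul(I, Pow(22, Rational(1, 2)))))
Add(Add(Mul(-1, -10933), Add(Function('l')(-16), Mul(-1, 1461))), Function('k')(12, 109)) = Add(Add(Mul(-1, -10933), Add(-16, Mul(-1, 1461))), Add(-7, Mul(I, Pow(22, Rational(1, 2))))) = Add(Add(10933, Add(-16, -1461)), Add(-7, Mul(I, Pow(22, Rational(1, 2))))) = Add(Add(10933, -1477), Add(-7, Mul(I, Pow(22, Rational(1, 2))))) = Add(9456, Add(-7, Mul(I, Pow(22, Rational(1, 2))))) = Add(9449, Mul(I, Pow(22, Rational(1, 2))))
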